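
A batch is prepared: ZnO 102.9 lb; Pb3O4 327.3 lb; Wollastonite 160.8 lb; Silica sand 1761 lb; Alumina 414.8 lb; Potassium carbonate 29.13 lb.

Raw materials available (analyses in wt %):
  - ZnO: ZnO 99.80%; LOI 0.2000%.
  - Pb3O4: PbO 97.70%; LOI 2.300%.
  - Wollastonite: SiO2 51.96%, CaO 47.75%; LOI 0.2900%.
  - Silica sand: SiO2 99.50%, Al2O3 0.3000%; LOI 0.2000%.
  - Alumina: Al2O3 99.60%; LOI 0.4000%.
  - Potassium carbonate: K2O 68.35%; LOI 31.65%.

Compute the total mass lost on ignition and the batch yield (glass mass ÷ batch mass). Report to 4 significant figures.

LOI loss = 22.60 lb; glass = 2773 lb; yield = 99.19%

Mid-chain values appear rounded off to 4 significant figures in the printout; all internal work holds full float precision all the way through — exactly one rounding lands on every reported result — all derived quantities, including six oxide percentages, net glass mass, ignition loss, the totals, the yield, are re-derived from the weighed amounts at 2773 lb of glass in exact precision exactly as shown in the problem or answer text.
Material-by-material LOI:
  ZnO: 102.9 × 0.002000 = 0.2058 lb
  Pb3O4: 327.3 × 0.02300 = 7.528 lb
  Wollastonite: 160.8 × 0.002900 = 0.4663 lb
  Silica sand: 1761 × 0.002000 = 3.522 lb
  Alumina: 414.8 × 0.004000 = 1.659 lb
  Potassium carbonate: 29.13 × 0.3165 = 9.220 lb
Total LOI = 22.60 lb
Glass = batch − LOI = 2796 − 22.60 = 2773 lb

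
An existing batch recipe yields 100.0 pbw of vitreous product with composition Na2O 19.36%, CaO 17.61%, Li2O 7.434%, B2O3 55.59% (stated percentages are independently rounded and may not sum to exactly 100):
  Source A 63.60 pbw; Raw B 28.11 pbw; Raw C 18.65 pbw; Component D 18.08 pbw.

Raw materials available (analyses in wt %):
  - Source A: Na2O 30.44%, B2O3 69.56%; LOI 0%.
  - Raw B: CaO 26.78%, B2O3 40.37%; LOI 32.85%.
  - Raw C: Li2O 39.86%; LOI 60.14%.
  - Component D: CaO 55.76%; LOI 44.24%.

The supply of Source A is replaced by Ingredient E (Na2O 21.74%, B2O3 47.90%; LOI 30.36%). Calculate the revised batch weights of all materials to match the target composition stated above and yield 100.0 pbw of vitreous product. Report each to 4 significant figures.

Revised batch per 100.0 pbw vitreous product:
  Ingredient E: 89.05 pbw
  Raw B: 32.04 pbw
  Raw C: 18.65 pbw
  Component D: 16.19 pbw
Total batch = 155.9 pbw; LOI loss = 55.94 pbw

Every computation holds full precision at every stage; mid-chain values appear (rounded to four significant digits) on the page; each reported figure is rounded only once. Derived quantities are computed at full precision (four oxide percentages, yield, the totals, LOI, net glass mass) using the weight values on 100.0 pbw of glass, as they appear in either problem or answer.
Target masses of each oxide per 100.0 pbw vitreous product:
  Na2O: 19.36% × 100.0 = 19.36 pbw
  CaO: 17.61% × 100.0 = 17.61 pbw
  Li2O: 7.434% × 100.0 = 7.434 pbw
  B2O3: 55.59% × 100.0 = 55.59 pbw
Oxide-by-oxide audit given the weights on record, under the basis named above (target by target, the sums agree modulo rounding of the values):
  Na2O: 89.05·0.2174 = 19.36 pbw (target 19.36 pbw)
  CaO: 32.04·0.2678 + 16.19·0.5576 = 17.61 pbw (target 17.61 pbw)
  Li2O: 18.65·0.3986 = 7.434 pbw (target 7.434 pbw)
  B2O3: 89.05·0.4790 + 32.04·0.4037 = 55.59 pbw (target 55.59 pbw)
Auditing the glass mass value: batch total minus LOI = 99.99 pbw (per-oxide target masses sum to 99.99 pbw; with the basis standing at 100.0 pbw — rounding explains the deltas).
Total batch = Σ batch = 155.9 pbw; LOI loss = Σ batch·LOI = 55.94 pbw; yield: glass divided by total = 64.13%.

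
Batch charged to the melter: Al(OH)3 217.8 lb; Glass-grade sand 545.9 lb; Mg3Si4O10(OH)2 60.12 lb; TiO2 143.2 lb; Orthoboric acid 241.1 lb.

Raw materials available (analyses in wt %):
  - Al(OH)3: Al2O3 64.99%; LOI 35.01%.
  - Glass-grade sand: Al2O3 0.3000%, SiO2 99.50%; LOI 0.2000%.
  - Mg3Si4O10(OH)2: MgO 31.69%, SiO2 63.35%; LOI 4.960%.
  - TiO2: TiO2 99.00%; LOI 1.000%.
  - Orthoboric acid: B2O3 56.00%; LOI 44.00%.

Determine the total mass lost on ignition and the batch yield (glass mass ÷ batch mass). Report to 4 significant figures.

The whole derivation runs at full float precision at all times — intermediates are displayed with 4-significant-figure rounding as written; every reported number is rounded a single time. The derived quantities, including net glass mass, LOI, five oxide percentages, the yield, totals, are carried from the weighed amounts at 1020 lb of glass in full float precision, as written in question or answer.
Each material's LOI contribution:
  Al(OH)3: 217.8 × 0.3501 = 76.25 lb
  Glass-grade sand: 545.9 × 0.002000 = 1.092 lb
  Mg3Si4O10(OH)2: 60.12 × 0.04960 = 2.982 lb
  TiO2: 143.2 × 0.01000 = 1.432 lb
  Orthoboric acid: 241.1 × 0.4400 = 106.1 lb
Total LOI = 187.8 lb
Glass = batch − LOI = 1208 − 187.8 = 1020 lb

LOI loss = 187.8 lb; glass = 1020 lb; yield = 84.45%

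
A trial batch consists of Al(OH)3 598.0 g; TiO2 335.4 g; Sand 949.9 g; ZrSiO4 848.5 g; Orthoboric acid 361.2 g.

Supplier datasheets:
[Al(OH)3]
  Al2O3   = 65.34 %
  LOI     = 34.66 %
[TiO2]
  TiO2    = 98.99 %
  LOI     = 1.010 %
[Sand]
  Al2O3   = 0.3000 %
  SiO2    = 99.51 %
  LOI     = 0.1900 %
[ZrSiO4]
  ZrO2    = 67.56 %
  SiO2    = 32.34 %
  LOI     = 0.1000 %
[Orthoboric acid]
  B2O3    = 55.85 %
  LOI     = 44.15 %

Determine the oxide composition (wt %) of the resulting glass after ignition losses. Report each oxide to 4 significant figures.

All arithmetic carries full float precision at every stage — in-progress results are printed rounded to 4 significant figures in the printout — each reported value is rounded a single time — the derived quantities, including LOI, five oxide percentages, glass mass, the yield, the totals, are computed from the weighed amounts per 2720 g of glass at exact precision, as set out in the problem or answer text.
Delivered oxide masses:
  B2O3: 361.2·0.5585 = 201.7 g
  Al2O3: 598.0·0.6534 + 949.9·0.003000 = 393.6 g
  TiO2: 335.4·0.9899 = 332.0 g
  ZrO2: 848.5·0.6756 = 573.2 g
  SiO2: 949.9·0.9951 + 848.5·0.3234 = 1220 g
LOI: 598.0·0.3466 + 335.4·0.01010 + 949.9·0.001900 + 848.5·0.001000 + 361.2·0.4415 = 372.8 g
Resulting glass, batch − LOI: 3093 − 372.8 = 2720 g (matching Σ of the oxides)
wt % = 100 × oxide mass / glass mass

Glass mass = 2720 g (batch 3093 − LOI 372.8).
Composition: B2O3 7.416%, Al2O3 14.47%, TiO2 12.21%, ZrO2 21.07%, SiO2 44.84%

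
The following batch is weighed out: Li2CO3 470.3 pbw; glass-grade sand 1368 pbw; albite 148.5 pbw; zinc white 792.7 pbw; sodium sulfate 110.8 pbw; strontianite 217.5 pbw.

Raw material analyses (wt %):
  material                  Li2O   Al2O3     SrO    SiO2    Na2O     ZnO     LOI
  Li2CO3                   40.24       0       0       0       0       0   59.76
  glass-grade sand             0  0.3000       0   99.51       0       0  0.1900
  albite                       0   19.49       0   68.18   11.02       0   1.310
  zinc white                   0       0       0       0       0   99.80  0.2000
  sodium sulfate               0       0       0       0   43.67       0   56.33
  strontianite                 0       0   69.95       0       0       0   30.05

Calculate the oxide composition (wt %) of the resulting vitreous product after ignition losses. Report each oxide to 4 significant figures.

Glass mass = 2693 pbw (batch 3108 − LOI 415.0).
Composition: Li2O 7.028%, Al2O3 1.227%, SrO 5.650%, SiO2 54.31%, Na2O 2.405%, ZnO 29.38%

Intermediates are printed rounded to four significant figures at each printed step — the working math runs at exact precision from first step to last — a single rounding completes each reported figure — all derived quantities are computed in full float precision (the six compositions, ignition loss, the yield, totals, glass mass) starting from the weights for 2693 pbw of glass as they appear in problem or answer.
Per-oxide mass from batch:
  Li2O: 470.3·0.4024 = 189.2 pbw
  Al2O3: 1368·0.003000 + 148.5·0.1949 = 33.05 pbw
  SrO: 217.5·0.6995 = 152.1 pbw
  SiO2: 1368·0.9951 + 148.5·0.6818 = 1463 pbw
  Na2O: 148.5·0.1102 + 110.8·0.4367 = 64.75 pbw
  ZnO: 792.7·0.9980 = 791.1 pbw
LOI: 470.3·0.5976 + 1368·0.001900 + 148.5·0.01310 + 792.7·0.002000 + 110.8·0.5633 + 217.5·0.3005 = 415.0 pbw
batch − LOI leaves glass = 3108 − 415.0 = 2693 pbw (matching Σ of the oxides)
each oxide over glass, ×100, is wt %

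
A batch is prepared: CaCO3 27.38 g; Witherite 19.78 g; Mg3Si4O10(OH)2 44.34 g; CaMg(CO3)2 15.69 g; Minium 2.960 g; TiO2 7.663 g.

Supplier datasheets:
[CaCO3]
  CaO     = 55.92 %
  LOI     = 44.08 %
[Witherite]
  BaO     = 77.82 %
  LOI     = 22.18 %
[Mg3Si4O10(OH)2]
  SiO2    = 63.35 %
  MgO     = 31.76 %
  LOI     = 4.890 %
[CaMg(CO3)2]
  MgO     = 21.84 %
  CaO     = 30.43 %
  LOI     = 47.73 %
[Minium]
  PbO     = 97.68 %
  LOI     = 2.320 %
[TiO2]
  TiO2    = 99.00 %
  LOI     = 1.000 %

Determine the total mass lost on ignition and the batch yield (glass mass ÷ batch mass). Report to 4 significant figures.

LOI loss = 26.26 g; glass = 91.55 g; yield = 77.71%

Working values are displayed rounded off to 4 significant figures alongside each step. Each numeric step runs at exact precision from start to finish — each reported figure sees exactly one rounding; all derived quantities are recomputed starting from the weights on 91.55 g of glass at full precision (glass mass, ignition loss, yield, the six compositions, the totals) as quoted within the problem or answer text.
Each material's LOI contribution:
  CaCO3: 27.38 × 0.4408 = 12.07 g
  Witherite: 19.78 × 0.2218 = 4.387 g
  Mg3Si4O10(OH)2: 44.34 × 0.04890 = 2.168 g
  CaMg(CO3)2: 15.69 × 0.4773 = 7.489 g
  Minium: 2.960 × 0.02320 = 0.06867 g
  TiO2: 7.663 × 0.01000 = 0.07663 g
Total LOI = 26.26 g
Glass = batch − LOI = 117.8 − 26.26 = 91.55 g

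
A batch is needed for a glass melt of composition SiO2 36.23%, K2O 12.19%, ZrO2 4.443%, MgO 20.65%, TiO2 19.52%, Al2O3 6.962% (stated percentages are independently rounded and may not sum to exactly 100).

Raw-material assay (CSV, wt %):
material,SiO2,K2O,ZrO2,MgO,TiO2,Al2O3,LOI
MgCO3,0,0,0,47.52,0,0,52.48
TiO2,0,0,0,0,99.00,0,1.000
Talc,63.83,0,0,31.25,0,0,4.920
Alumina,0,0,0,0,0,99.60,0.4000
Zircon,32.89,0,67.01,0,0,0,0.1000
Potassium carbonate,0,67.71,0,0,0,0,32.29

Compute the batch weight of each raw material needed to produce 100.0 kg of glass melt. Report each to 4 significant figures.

Intermediates appear, with 4-significant-figure rounding, across the worked steps. Every computation maintains full float precision throughout; each reported number is rounded a single time; the derived quantities are computed from the weighed amounts per 100.0 kg of glass in exact precision (totals, yield, glass mass, LOI, the six compositions) precisely as stated by question or answer.
Oxide-by-oxide targets in 100.0 kg glass melt:
  SiO2: 36.23% × 100.0 = 36.23 kg
  K2O: 12.19% × 100.0 = 12.19 kg
  ZrO2: 4.443% × 100.0 = 4.443 kg
  MgO: 20.65% × 100.0 = 20.65 kg
  TiO2: 19.52% × 100.0 = 19.52 kg
  Al2O3: 6.962% × 100.0 = 6.962 kg
Balance tally, oxide-wise, per the reported batch figures, versus the basis set out (each sum matches its target mass exact up to rounding of places):
  SiO2: 53.34·0.6383 + 6.630·0.3289 = 36.23 kg (target 36.23 kg)
  K2O: 18.00·0.6771 = 12.19 kg (target 12.19 kg)
  ZrO2: 6.630·0.6701 = 4.443 kg (target 4.443 kg)
  MgO: 8.376·0.4752 + 53.34·0.3125 = 20.65 kg (target 20.65 kg)
  TiO2: 19.72·0.9900 = 19.52 kg (target 19.52 kg)
  Al2O3: 6.990·0.9960 = 6.962 kg (target 6.962 kg)
Glass-mass sanity pass: batch total minus LOI = 99.99 kg (per-oxide target masses sum to 99.99 kg; with the basis standing at 100.0 kg — differing by rounding only).
Batch total: Σ batch = 113.1 kg; the LOI term Σ batch·LOI equals 13.06 kg; the yield ratio, glass ÷ batch: 88.44%.

Batch per 100.0 kg glass melt:
  MgCO3: 8.376 kg
  TiO2: 19.72 kg
  Talc: 53.34 kg
  Alumina: 6.990 kg
  Zircon: 6.630 kg
  Potassium carbonate: 18.00 kg
Total batch = 113.1 kg; LOI loss = 13.06 kg; yield = 88.44%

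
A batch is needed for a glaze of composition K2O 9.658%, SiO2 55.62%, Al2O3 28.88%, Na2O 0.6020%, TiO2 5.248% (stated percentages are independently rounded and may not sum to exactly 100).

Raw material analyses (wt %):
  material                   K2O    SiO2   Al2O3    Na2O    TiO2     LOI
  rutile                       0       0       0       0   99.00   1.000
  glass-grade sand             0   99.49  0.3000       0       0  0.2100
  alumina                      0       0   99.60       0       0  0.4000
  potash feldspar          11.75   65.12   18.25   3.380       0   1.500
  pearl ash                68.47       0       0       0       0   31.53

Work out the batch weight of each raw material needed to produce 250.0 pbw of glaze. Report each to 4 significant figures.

Values along the way are rounded off to 4 significant digits wherever printed; every computation carries full float precision from start to finish — each reported value is rounded a single time. Derived quantities are rebuilt starting from the weights for 250.0 pbw of glass at exact precision (yield, LOI, the totals, glass mass, five oxide percentages), as given in problem or answer.
Target masses of each oxide per 250.0 pbw glaze:
  K2O: 9.658% × 250.0 = 24.14 pbw
  SiO2: 55.62% × 250.0 = 139.0 pbw
  Al2O3: 28.88% × 250.0 = 72.20 pbw
  Na2O: 0.6020% × 250.0 = 1.505 pbw
  TiO2: 5.248% × 250.0 = 13.12 pbw
Sums-versus-targets review given the weights on record, on the stated basis (summed amounts equal target values modulo rounding of the values):
  K2O: 44.53·0.1175 + 27.62·0.6847 = 24.14 pbw (target 24.14 pbw)
  SiO2: 110.6·0.9949 + 44.53·0.6512 = 139.0 pbw (target 139.0 pbw)
  Al2O3: 110.6·0.003000 + 64.00·0.9960 + 44.53·0.1825 = 72.20 pbw (target 72.20 pbw)
  Na2O: 44.53·0.03380 = 1.505 pbw (target 1.505 pbw)
  TiO2: 13.25·0.9900 = 13.12 pbw (target 13.12 pbw)
Glass mass check: the batch minus its LOI: 250.0 pbw (per-oxide target masses sum to 250.0 pbw; with the basis standing at 250.0 pbw — differing by rounding only).
Summing the batch: Σ batch = 260.0 pbw; LOI loss = Σ batch·LOI = 9.997 pbw; yield = glass ÷ total batch = 96.15%.

Batch per 250.0 pbw glaze:
  rutile: 13.25 pbw
  glass-grade sand: 110.6 pbw
  alumina: 64.00 pbw
  potash feldspar: 44.53 pbw
  pearl ash: 27.62 pbw
Total batch = 260.0 pbw; LOI loss = 9.997 pbw; yield = 96.15%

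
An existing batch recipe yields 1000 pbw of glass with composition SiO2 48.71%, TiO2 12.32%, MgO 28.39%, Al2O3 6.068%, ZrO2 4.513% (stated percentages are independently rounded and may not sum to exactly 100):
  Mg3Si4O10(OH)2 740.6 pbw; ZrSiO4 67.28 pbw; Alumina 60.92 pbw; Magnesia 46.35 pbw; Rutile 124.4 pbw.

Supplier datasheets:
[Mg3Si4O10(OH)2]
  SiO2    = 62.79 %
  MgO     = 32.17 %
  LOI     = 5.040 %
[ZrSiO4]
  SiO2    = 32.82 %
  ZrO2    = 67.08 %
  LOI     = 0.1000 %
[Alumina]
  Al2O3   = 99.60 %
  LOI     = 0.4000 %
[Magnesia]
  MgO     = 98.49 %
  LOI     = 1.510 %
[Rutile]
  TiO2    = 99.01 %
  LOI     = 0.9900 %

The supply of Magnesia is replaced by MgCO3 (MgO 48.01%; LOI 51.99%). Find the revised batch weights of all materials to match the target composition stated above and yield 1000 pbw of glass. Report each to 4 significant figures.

Revised batch per 1000 pbw glass:
  Mg3Si4O10(OH)2: 740.6 pbw
  ZrSiO4: 67.28 pbw
  Alumina: 60.92 pbw
  MgCO3: 95.09 pbw
  Rutile: 124.4 pbw
Total batch = 1088 pbw; LOI loss = 88.31 pbw

Intermediates are rounded off to 4 significant figures when displayed — all internal work runs at full float precision from first step to last. Every reported number takes a single rounding. Derived quantities are re-derived in full precision (ignition loss, the five compositions, the yield, the totals, glass mass) from the batch weights per 1000 pbw of glass as given in the problem or the answer.
The oxide mass targets at 1000 pbw glass:
  SiO2: 48.71% × 1000 = 487.1 pbw
  TiO2: 12.32% × 1000 = 123.2 pbw
  MgO: 28.39% × 1000 = 283.9 pbw
  Al2O3: 6.068% × 1000 = 60.68 pbw
  ZrO2: 4.513% × 1000 = 45.13 pbw
Mass-balance tally per oxide on the weights just shown, relative to the basis at hand (delivered sums recover each target exact up to rounding of places):
  SiO2: 740.6·0.6279 + 67.28·0.3282 = 487.1 pbw (target 487.1 pbw)
  TiO2: 124.4·0.9901 = 123.2 pbw (target 123.2 pbw)
  MgO: 740.6·0.3217 + 95.09·0.4801 = 283.9 pbw (target 283.9 pbw)
  Al2O3: 60.92·0.9960 = 60.68 pbw (target 60.68 pbw)
  ZrO2: 67.28·0.6708 = 45.13 pbw (target 45.13 pbw)
Glass mass check: batch Σ − ignition loss = 1000 pbw (the Σ of target masses is 1000 pbw; the stated basis being 1000 pbw — a pure rounding effect).
Batch total: Σ batch = 1088 pbw; loss to ignition Σ batch·LOI = 88.31 pbw; yield: glass divided by total = 91.89%.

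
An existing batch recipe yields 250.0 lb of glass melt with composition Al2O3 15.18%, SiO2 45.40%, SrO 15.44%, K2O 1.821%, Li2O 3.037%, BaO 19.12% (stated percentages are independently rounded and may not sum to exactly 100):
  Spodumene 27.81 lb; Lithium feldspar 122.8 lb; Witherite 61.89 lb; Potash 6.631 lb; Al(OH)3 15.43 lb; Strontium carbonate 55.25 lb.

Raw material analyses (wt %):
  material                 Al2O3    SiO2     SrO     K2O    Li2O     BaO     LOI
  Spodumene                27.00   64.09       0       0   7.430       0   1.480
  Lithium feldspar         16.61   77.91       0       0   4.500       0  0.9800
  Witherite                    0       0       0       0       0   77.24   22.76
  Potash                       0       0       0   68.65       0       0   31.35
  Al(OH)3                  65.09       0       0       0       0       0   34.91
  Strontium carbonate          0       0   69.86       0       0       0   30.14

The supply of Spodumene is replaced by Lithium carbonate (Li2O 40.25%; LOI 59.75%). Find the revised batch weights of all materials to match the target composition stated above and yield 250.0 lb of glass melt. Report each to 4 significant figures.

Revised batch per 250.0 lb glass melt:
  Lithium carbonate: 2.576 lb
  Lithium feldspar: 145.7 lb
  Witherite: 61.89 lb
  Potash: 6.631 lb
  Al(OH)3: 21.13 lb
  Strontium carbonate: 55.25 lb
Total batch = 293.2 lb; LOI loss = 43.16 lb

Intermediates are shown, rounded to 4 significant figures, across the worked steps. The whole derivation maintains full precision in every operation. Exactly one rounding is applied to every reported number — the derived quantities, including yield, ignition loss, the totals, net glass mass, the six compositions, are computed from the weighed amounts on 250.0 lb of glass in exact precision as given in problem or answer.
Target oxide masses per 250.0 lb glass melt:
  Al2O3: 15.18% × 250.0 = 37.95 lb
  SiO2: 45.40% × 250.0 = 113.5 lb
  SrO: 15.44% × 250.0 = 38.60 lb
  K2O: 1.821% × 250.0 = 4.552 lb
  Li2O: 3.037% × 250.0 = 7.592 lb
  BaO: 19.12% × 250.0 = 47.80 lb
Checking each oxide sum on the weights just shown, at the basis given (target by target, the sums agree exact up to rounding of places):
  Al2O3: 145.7·0.1661 + 21.13·0.6509 = 37.95 lb (target 37.95 lb)
  SiO2: 145.7·0.7791 = 113.5 lb (target 113.5 lb)
  SrO: 55.25·0.6986 = 38.60 lb (target 38.60 lb)
  K2O: 6.631·0.6865 = 4.552 lb (target 4.552 lb)
  Li2O: 2.576·0.4025 + 145.7·0.04500 = 7.593 lb (target 7.592 lb)
  BaO: 61.89·0.7724 = 47.80 lb (target 47.80 lb)
Glass mass check: total charge less LOI = 250.0 lb (the targets, summed, come to 250.0 lb; the stated basis being 250.0 lb — rounding explains the deltas).
Batch grand total — Σ batch = 293.2 lb; LOI removed, Σ of batch·LOI: 43.16 lb; as yield: glass ÷ batch → 85.28%.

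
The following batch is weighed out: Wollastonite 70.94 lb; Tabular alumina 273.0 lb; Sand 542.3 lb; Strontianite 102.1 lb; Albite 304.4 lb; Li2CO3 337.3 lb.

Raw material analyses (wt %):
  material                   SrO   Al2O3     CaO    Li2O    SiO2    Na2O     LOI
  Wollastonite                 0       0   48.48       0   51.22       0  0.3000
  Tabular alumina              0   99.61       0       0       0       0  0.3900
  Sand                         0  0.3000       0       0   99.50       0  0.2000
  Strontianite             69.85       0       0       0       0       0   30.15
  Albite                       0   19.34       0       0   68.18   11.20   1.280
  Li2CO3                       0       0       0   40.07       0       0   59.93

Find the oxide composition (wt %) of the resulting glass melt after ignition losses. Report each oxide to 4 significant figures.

Glass mass = 1391 lb (batch 1630 − LOI 239.2).
Composition: SrO 5.128%, Al2O3 23.90%, CaO 2.473%, Li2O 9.717%, SiO2 56.33%, Na2O 2.451%

The intermediate values are printed, rounded to 4 significant figures, between the steps — all internal work holds full float precision in all steps. Every reported result is rounded once only. Derived quantities (totals, the six compositions, the yield, glass mass, LOI) are carried using the weight values per 1391 lb of glass at full precision, precisely as stated by the problem or answer text.
Mass of each oxide from the mix:
  SrO: 102.1·0.6985 = 71.32 lb
  Al2O3: 273.0·0.9961 + 542.3·0.003000 + 304.4·0.1934 = 332.4 lb
  CaO: 70.94·0.4848 = 34.39 lb
  Li2O: 337.3·0.4007 = 135.2 lb
  SiO2: 70.94·0.5122 + 542.3·0.9950 + 304.4·0.6818 = 783.5 lb
  Na2O: 304.4·0.1120 = 34.09 lb
LOI: 70.94·0.003000 + 273.0·0.003900 + 542.3·0.002000 + 102.1·0.3015 + 304.4·0.01280 + 337.3·0.5993 = 239.2 lb
Resulting glass, batch − LOI: 1630 − 239.2 = 1391 lb (= Σ oxide masses)
percent share: oxide ÷ glass, ×100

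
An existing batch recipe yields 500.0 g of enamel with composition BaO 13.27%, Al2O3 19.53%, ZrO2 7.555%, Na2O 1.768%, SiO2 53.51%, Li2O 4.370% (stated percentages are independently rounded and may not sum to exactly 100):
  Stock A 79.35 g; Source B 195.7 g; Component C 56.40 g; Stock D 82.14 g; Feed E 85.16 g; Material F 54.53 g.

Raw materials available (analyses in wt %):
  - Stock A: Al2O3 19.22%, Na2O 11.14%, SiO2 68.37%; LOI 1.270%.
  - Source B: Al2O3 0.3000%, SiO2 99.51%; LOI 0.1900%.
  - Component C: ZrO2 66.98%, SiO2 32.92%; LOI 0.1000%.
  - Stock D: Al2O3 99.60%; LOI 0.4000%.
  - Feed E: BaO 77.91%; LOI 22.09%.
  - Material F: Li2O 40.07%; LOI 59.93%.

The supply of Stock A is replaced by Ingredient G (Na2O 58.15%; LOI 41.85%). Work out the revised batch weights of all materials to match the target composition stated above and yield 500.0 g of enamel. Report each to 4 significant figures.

All internal work keeps full precision end to end; working values are printed, rounded to four significant figures, at each printed step. Each reported value is rounded only once; all derived quantities (ignition loss, the yield, six oxide percentages, glass mass, the totals) are recomputed starting from the weights on 500.0 g of glass at exact precision, precisely as stated by the question or the answer.
Target oxide masses per 500.0 g enamel:
  BaO: 13.27% × 500.0 = 66.35 g
  Al2O3: 19.53% × 500.0 = 97.65 g
  ZrO2: 7.555% × 500.0 = 37.78 g
  Na2O: 1.768% × 500.0 = 8.840 g
  SiO2: 53.51% × 500.0 = 267.6 g
  Li2O: 4.370% × 500.0 = 21.85 g
Checking each oxide sum with the batch weights as given, versus the basis set out (sums match the target masses exact up to rounding of places):
  BaO: 85.16·0.7791 = 66.35 g (target 66.35 g)
  Al2O3: 250.2·0.003000 + 97.29·0.9960 = 97.65 g (target 97.65 g)
  ZrO2: 56.40·0.6698 = 37.78 g (target 37.78 g)
  Na2O: 15.20·0.5815 = 8.839 g (target 8.840 g)
  SiO2: 250.2·0.9951 + 56.40·0.3292 = 267.5 g (target 267.6 g)
  Li2O: 54.53·0.4007 = 21.85 g (target 21.85 g)
The glass-mass cross-check: the batch minus its LOI: 500.0 g (oxide target masses add up to 500.0 g; stated basis 500.0 g — a pure rounding effect).
Total batch = Σ batch = 558.8 g; Σ batch·LOI gives LOI loss = 58.77 g; glass ÷ batch gives a yield of 89.48%.

Revised batch per 500.0 g enamel:
  Ingredient G: 15.20 g
  Source B: 250.2 g
  Component C: 56.40 g
  Stock D: 97.29 g
  Feed E: 85.16 g
  Material F: 54.53 g
Total batch = 558.8 g; LOI loss = 58.77 g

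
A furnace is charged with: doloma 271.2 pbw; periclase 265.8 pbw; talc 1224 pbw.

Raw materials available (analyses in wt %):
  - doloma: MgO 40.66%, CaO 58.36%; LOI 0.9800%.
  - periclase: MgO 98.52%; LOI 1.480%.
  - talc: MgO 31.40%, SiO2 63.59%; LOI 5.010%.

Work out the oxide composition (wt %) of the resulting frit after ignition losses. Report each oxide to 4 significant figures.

Intermediates are printed, rounded to four significant figures, within the worked lines — every computation carries exact precision from first step to last. A single rounding finalizes each reported figure. The derived quantities (the totals, ignition loss, the three compositions, net glass mass, yield) are rebuilt from the weighed amounts for 1693 pbw of glass at full float precision, as written in problem or answer.
Oxide masses out of the charge:
  MgO: 271.2·0.4066 + 265.8·0.9852 + 1224·0.3140 = 756.5 pbw
  SiO2: 1224·0.6359 = 778.3 pbw
  CaO: 271.2·0.5836 = 158.3 pbw
LOI: 271.2·0.009800 + 265.8·0.01480 + 1224·0.05010 = 67.91 pbw
The glass mass, total less LOI, = 1761 − 67.91 = 1693 pbw (equal to the oxide-mass sum)
oxide / glass × 100 gives the wt %

Glass mass = 1693 pbw (batch 1761 − LOI 67.91).
Composition: MgO 44.68%, SiO2 45.97%, CaO 9.348%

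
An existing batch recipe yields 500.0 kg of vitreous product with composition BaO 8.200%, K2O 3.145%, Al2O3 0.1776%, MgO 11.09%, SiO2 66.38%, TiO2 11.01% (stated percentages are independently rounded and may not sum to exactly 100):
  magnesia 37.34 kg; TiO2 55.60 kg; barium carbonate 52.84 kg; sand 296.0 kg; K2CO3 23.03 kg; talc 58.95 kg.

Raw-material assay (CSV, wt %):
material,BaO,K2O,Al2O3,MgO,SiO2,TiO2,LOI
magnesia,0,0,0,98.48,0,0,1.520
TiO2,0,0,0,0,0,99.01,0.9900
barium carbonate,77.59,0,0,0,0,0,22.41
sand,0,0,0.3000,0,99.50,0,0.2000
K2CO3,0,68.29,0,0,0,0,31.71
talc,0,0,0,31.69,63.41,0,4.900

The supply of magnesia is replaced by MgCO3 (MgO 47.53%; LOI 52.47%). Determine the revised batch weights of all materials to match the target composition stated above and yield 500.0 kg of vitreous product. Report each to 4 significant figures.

Revised batch per 500.0 kg vitreous product:
  MgCO3: 77.36 kg
  TiO2: 55.60 kg
  barium carbonate: 52.84 kg
  sand: 296.0 kg
  K2CO3: 23.03 kg
  talc: 58.95 kg
Total batch = 563.8 kg; LOI loss = 63.77 kg

All internal work maintains full precision throughout. In-progress results are rounded to four significant digits when quoted — exactly one rounding lands on every reported number — derived quantities are carried in exact precision (the six compositions, LOI, glass mass, the totals, the yield) from the weighed amounts per 500.0 kg of glass, as quoted within the question or the answer.
Oxide-by-oxide targets in 500.0 kg vitreous product:
  BaO: 8.200% × 500.0 = 41.00 kg
  K2O: 3.145% × 500.0 = 15.72 kg
  Al2O3: 0.1776% × 500.0 = 0.8880 kg
  MgO: 11.09% × 500.0 = 55.45 kg
  SiO2: 66.38% × 500.0 = 331.9 kg
  TiO2: 11.01% × 500.0 = 55.05 kg
Mass-balance tally per oxide using the reported weights, under the basis named above (target by target, the sums agree exact up to rounding of places):
  BaO: 52.84·0.7759 = 41.00 kg (target 41.00 kg)
  K2O: 23.03·0.6829 = 15.73 kg (target 15.72 kg)
  Al2O3: 296.0·0.003000 = 0.8880 kg (target 0.8880 kg)
  MgO: 77.36·0.4753 + 58.95·0.3169 = 55.45 kg (target 55.45 kg)
  SiO2: 296.0·0.9950 + 58.95·0.6341 = 331.9 kg (target 331.9 kg)
  TiO2: 55.60·0.9901 = 55.05 kg (target 55.05 kg)
Consistency of the glass mass: total batch − LOI = 500.0 kg (the targets, summed, come to 500.0 kg; with the basis standing at 500.0 kg — differing by rounding only).
Batch grand total — Σ batch = 563.8 kg; LOI loss = Σ batch·LOI = 63.77 kg; as yield: glass ÷ batch → 88.69%.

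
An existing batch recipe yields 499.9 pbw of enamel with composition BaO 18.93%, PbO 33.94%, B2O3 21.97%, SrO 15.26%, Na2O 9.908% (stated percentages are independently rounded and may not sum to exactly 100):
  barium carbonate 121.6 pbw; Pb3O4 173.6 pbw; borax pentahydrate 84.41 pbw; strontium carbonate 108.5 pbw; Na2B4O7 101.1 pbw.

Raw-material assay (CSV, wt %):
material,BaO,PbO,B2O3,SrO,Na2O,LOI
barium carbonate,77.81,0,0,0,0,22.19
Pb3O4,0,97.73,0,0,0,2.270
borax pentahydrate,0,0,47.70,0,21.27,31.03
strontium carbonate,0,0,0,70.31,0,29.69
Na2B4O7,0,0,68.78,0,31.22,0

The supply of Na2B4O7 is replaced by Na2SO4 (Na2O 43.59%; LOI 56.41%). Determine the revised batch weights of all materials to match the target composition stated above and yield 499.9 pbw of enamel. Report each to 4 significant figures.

Working values are printed rounded to four significant figures alongside each step; the working math holds full precision in every operation; every reported number takes just one rounding; all derived quantities are re-derived using the weight values per 499.9 pbw of glass in full precision (glass mass, ignition loss, five oxide percentages, the totals, yield) as quoted within the question or the answer.
The oxide mass targets at 499.9 pbw enamel:
  BaO: 18.93% × 499.9 = 94.63 pbw
  PbO: 33.94% × 499.9 = 169.7 pbw
  B2O3: 21.97% × 499.9 = 109.8 pbw
  SrO: 15.26% × 499.9 = 76.28 pbw
  Na2O: 9.908% × 499.9 = 49.53 pbw
Oxide-by-oxide audit on the weights just shown, versus the basis set out (delivered sums recover each target up to rounding of the answer):
  BaO: 121.6·0.7781 = 94.62 pbw (target 94.63 pbw)
  PbO: 173.6·0.9773 = 169.7 pbw (target 169.7 pbw)
  B2O3: 230.2·0.4770 = 109.8 pbw (target 109.8 pbw)
  SrO: 108.5·0.7031 = 76.29 pbw (target 76.28 pbw)
  Na2O: 230.2·0.2127 + 1.277·0.4359 = 49.52 pbw (target 49.53 pbw)
Glass-mass sanity pass: batch Σ − ignition loss = 499.9 pbw (summing oxide targets gives 499.9 pbw; basis as stated: 499.9 pbw — deltas are rounding alone).
Batch grand total — Σ batch = 635.2 pbw; loss to ignition Σ batch·LOI = 135.3 pbw; glass ÷ batch gives a yield of 78.70%.

Revised batch per 499.9 pbw enamel:
  barium carbonate: 121.6 pbw
  Pb3O4: 173.6 pbw
  borax pentahydrate: 230.2 pbw
  strontium carbonate: 108.5 pbw
  Na2SO4: 1.277 pbw
Total batch = 635.2 pbw; LOI loss = 135.3 pbw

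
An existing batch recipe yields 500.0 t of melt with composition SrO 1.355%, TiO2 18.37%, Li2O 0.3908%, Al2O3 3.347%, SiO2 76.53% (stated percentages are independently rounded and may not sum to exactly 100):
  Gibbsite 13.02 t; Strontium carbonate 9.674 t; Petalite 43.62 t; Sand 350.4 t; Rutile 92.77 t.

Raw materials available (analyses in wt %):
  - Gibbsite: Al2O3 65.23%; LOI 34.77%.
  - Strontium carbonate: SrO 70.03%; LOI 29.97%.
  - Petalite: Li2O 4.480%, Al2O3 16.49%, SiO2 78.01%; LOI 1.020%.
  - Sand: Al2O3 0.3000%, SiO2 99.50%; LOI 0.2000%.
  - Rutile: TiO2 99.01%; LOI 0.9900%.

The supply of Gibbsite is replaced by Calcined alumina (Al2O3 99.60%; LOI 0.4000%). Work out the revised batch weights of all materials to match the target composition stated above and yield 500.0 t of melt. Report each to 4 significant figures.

Revised batch per 500.0 t melt:
  Calcined alumina: 8.526 t
  Strontium carbonate: 9.674 t
  Petalite: 43.62 t
  Sand: 350.4 t
  Rutile: 92.77 t
Total batch = 505.0 t; LOI loss = 4.998 t

All internal work runs at full float precision end to end; working values are shown with 4-significant-figure rounding in the printout. Each reported figure undergoes a single rounding. The derived quantities are computed using the weight values per 500.0 t of glass in exact precision (yield, net glass mass, five oxide percentages, totals, LOI) as set out in the problem or the answer.
Per-oxide target masses for 500.0 t melt:
  SrO: 1.355% × 500.0 = 6.775 t
  TiO2: 18.37% × 500.0 = 91.85 t
  Li2O: 0.3908% × 500.0 = 1.954 t
  Al2O3: 3.347% × 500.0 = 16.74 t
  SiO2: 76.53% × 500.0 = 382.6 t
Checking each oxide sum applying the batch weights above, versus the basis set out (target by target, the sums agree within answer rounding):
  SrO: 9.674·0.7003 = 6.775 t (target 6.775 t)
  TiO2: 92.77·0.9901 = 91.85 t (target 91.85 t)
  Li2O: 43.62·0.04480 = 1.954 t (target 1.954 t)
  Al2O3: 8.526·0.9960 + 43.62·0.1649 + 350.4·0.003000 = 16.74 t (target 16.74 t)
  SiO2: 43.62·0.7801 + 350.4·0.9950 = 382.7 t (target 382.6 t)
Mass balance on the glass: net batch after ignition = 500.0 t (summing oxide targets gives 500.0 t; the stated basis being 500.0 t — differing by rounding only).
Summing the batch: Σ batch = 505.0 t; LOI loss = Σ batch·LOI = 4.998 t; as yield: glass ÷ batch → 99.01%.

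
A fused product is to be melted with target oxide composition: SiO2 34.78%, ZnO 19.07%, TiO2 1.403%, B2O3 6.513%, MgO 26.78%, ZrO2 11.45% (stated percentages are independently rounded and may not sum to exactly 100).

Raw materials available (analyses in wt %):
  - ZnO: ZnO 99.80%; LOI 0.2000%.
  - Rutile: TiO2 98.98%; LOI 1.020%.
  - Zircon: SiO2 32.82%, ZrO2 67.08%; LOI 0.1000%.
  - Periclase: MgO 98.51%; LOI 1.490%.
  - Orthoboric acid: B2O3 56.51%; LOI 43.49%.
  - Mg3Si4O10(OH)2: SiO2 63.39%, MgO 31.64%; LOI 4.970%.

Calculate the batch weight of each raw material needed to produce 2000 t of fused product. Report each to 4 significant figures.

All internal work holds exact precision at each step — in-progress results are shown, rounded to four significant figures, between the steps; each reported value is rounded only once — the derived quantities (the six compositions, the totals, yield, glass mass, LOI) are rebuilt from the weighed amounts on 2000 t of glass at full float precision, as given in the question or the answer.
The oxide mass targets at 2000 t fused product:
  SiO2: 34.78% × 2000 = 695.6 t
  ZnO: 19.07% × 2000 = 381.4 t
  TiO2: 1.403% × 2000 = 28.06 t
  B2O3: 6.513% × 2000 = 130.3 t
  MgO: 26.78% × 2000 = 535.6 t
  ZrO2: 11.45% × 2000 = 229.0 t
Mass-balance tally per oxide using the reported weights, relative to the basis at hand (sums match the target masses given rounding of the digits):
  SiO2: 341.4·0.3282 + 920.6·0.6339 = 695.6 t (target 695.6 t)
  ZnO: 382.2·0.9980 = 381.4 t (target 381.4 t)
  TiO2: 28.35·0.9898 = 28.06 t (target 28.06 t)
  B2O3: 230.5·0.5651 = 130.3 t (target 130.3 t)
  MgO: 248.0·0.9851 + 920.6·0.3164 = 535.6 t (target 535.6 t)
  ZrO2: 341.4·0.6708 = 229.0 t (target 229.0 t)
Glass-mass closure: net batch after ignition = 2000 t (oxide target masses add up to 2000 t; the stated basis being 2000 t — differing by rounding only).
Adding the batch up: Σ batch = 2151 t; ignition loss, Σ(batch × LOI) = 151.1 t; yield: glass divided by total = 92.98%.

Batch per 2000 t fused product:
  ZnO: 382.2 t
  Rutile: 28.35 t
  Zircon: 341.4 t
  Periclase: 248.0 t
  Orthoboric acid: 230.5 t
  Mg3Si4O10(OH)2: 920.6 t
Total batch = 2151 t; LOI loss = 151.1 t; yield = 92.98%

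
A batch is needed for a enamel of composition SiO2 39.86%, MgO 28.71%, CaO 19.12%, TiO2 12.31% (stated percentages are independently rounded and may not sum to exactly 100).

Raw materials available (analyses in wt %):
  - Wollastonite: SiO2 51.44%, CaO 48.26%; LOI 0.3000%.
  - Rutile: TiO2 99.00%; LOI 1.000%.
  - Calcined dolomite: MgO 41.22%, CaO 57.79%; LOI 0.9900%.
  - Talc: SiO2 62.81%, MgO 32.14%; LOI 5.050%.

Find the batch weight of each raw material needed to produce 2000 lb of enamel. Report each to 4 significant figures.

Working values are displayed, rounded to 4 significant figures, as written; each numeric step keeps full precision throughout — each reported value takes just one rounding; all derived quantities, including four oxide percentages, yield, glass mass, the totals, LOI, are recomputed using the weight values per 2000 lb of glass in exact precision exactly as printed in either problem or answer.
Oxide mass targets, per 2000 lb enamel:
  SiO2: 39.86% × 2000 = 797.2 lb
  MgO: 28.71% × 2000 = 574.2 lb
  CaO: 19.12% × 2000 = 382.4 lb
  TiO2: 12.31% × 2000 = 246.2 lb
Oxide-by-oxide audit on the weights just shown, under the basis named above (sums match the target masses modulo rounding of the values):
  SiO2: 175.3·0.5144 + 1126·0.6281 = 797.4 lb (target 797.2 lb)
  MgO: 515.3·0.4122 + 1126·0.3214 = 574.3 lb (target 574.2 lb)
  CaO: 175.3·0.4826 + 515.3·0.5779 = 382.4 lb (target 382.4 lb)
  TiO2: 248.7·0.9900 = 246.2 lb (target 246.2 lb)
Glass-mass bookkeeping: total charge less LOI = 2000 lb (targets for the oxides total 2000 lb; with the basis standing at 2000 lb — a pure rounding effect).
Adding the batch up: Σ batch = 2065 lb; loss to ignition Σ batch·LOI = 64.98 lb; yield = glass ÷ total batch = 96.85%.

Batch per 2000 lb enamel:
  Wollastonite: 175.3 lb
  Rutile: 248.7 lb
  Calcined dolomite: 515.3 lb
  Talc: 1126 lb
Total batch = 2065 lb; LOI loss = 64.98 lb; yield = 96.85%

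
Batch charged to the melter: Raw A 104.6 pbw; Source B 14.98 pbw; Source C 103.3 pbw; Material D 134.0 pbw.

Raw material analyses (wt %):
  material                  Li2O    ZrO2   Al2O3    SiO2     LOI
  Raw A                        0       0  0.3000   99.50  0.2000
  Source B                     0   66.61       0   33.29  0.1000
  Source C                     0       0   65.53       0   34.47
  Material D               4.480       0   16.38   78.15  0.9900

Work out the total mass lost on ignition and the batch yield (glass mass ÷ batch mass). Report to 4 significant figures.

LOI loss = 37.16 pbw; glass = 319.7 pbw; yield = 89.59%

Intermediates are printed, with 4-significant-digit rounding, on the page; the working math keeps full float precision through every step — each reported result is rounded just once. The derived quantities are carried starting from the weights for 319.7 pbw of glass at exact precision (the totals, glass mass, LOI, the yield, four oxide percentages) exactly as shown in problem or answer.
Ignition loss by material:
  Raw A: 104.6 × 0.002000 = 0.2092 pbw
  Source B: 14.98 × 0.001000 = 0.01498 pbw
  Source C: 103.3 × 0.3447 = 35.61 pbw
  Material D: 134.0 × 0.009900 = 1.327 pbw
Total LOI = 37.16 pbw
Glass = batch − LOI = 356.9 − 37.16 = 319.7 pbw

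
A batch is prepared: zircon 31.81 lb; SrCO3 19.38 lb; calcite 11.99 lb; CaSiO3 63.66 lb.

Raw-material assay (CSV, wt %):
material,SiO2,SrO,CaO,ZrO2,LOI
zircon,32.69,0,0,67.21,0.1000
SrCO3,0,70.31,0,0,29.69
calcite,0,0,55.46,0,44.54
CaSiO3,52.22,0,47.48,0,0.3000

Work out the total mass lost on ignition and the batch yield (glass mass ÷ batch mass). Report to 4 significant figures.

LOI loss = 11.32 lb; glass = 115.5 lb; yield = 91.08%

In-progress results are shown, rounded to four significant digits, in the working — all arithmetic keeps exact precision end to end; every reported result carries a single rounding. All derived quantities are computed in full precision (net glass mass, the yield, the four compositions, the totals, ignition loss) using the weight values per 115.5 lb of glass, as they appear in either problem or answer.
Loss on ignition, line by line:
  zircon: 31.81 × 0.001000 = 0.03181 lb
  SrCO3: 19.38 × 0.2969 = 5.754 lb
  calcite: 11.99 × 0.4454 = 5.340 lb
  CaSiO3: 63.66 × 0.003000 = 0.1910 lb
Total LOI = 11.32 lb
Glass = batch − LOI = 126.8 − 11.32 = 115.5 lb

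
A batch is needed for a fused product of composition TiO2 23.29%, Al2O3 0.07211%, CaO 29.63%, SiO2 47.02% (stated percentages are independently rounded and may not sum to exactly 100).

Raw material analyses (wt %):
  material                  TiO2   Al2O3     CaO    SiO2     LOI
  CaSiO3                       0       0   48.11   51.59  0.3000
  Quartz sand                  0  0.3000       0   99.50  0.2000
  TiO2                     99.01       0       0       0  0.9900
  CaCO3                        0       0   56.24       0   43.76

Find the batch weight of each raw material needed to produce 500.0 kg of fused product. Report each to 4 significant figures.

The intermediate values are printed rounded to four significant figures within the worked lines; all internal work keeps full float precision from first step to last; every reported result receives exactly one rounding. The derived quantities (net glass mass, the totals, LOI, the four compositions, the yield) are computed using the weight values on 500.0 kg of glass in exact precision as given in problem or answer.
Target masses of each oxide per 500.0 kg fused product:
  TiO2: 23.29% × 500.0 = 116.4 kg
  Al2O3: 0.07211% × 500.0 = 0.3606 kg
  CaO: 29.63% × 500.0 = 148.2 kg
  SiO2: 47.02% × 500.0 = 235.1 kg
Verifying the oxide balance working from each reported weight, relative to the basis at hand (sum by sum, the targets are met within answer rounding):
  TiO2: 117.6·0.9901 = 116.4 kg (target 116.4 kg)
  Al2O3: 120.2·0.003000 = 0.3606 kg (target 0.3606 kg)
  CaO: 223.9·0.4811 + 71.88·0.5624 = 148.1 kg (target 148.2 kg)
  SiO2: 223.9·0.5159 + 120.2·0.9950 = 235.1 kg (target 235.1 kg)
Glass mass check: total batch − LOI = 500.0 kg (the Σ of target masses is 500.1 kg; the stated basis being 500.0 kg — rounding explains the deltas).
Batch grand total — Σ batch = 533.6 kg; ignition loss, Σ(batch × LOI) = 33.53 kg; yield, glass over the total, = 93.72%.

Batch per 500.0 kg fused product:
  CaSiO3: 223.9 kg
  Quartz sand: 120.2 kg
  TiO2: 117.6 kg
  CaCO3: 71.88 kg
Total batch = 533.6 kg; LOI loss = 33.53 kg; yield = 93.72%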